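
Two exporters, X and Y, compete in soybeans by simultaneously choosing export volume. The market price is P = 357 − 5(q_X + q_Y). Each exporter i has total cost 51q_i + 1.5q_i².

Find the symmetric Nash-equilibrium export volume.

Exporter X's profit: π = q_X(357 − 5(q_X + q_Y)) − 51q_X − 1.5q_X².
∂π/∂q_X = 306 − 13q_X − 5q_Y = 0, so q_X = 306/13 − (5/13)q_Y.
Setting q_X = q_Y in the reaction function: q_X = 306/13 − (5/13)q_X, so q_X = (306/13) / (18/13) = 17.

17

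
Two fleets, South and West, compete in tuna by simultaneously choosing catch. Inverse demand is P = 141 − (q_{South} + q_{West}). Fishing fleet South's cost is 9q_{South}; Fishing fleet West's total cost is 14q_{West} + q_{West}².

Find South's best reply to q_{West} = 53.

Fishing fleet South's profit: π = q_{South}(141 − (q_{South} + q_{West})) − 9q_{South}.
∂π/∂q_{South} = 132 − 2q_{South} − q_{West} = 0, so q_{South} = 66 − 0.5q_{West}.
At q_{West} = 53: q_{South} = 66 − 0.5·53 = 39.5.

39.5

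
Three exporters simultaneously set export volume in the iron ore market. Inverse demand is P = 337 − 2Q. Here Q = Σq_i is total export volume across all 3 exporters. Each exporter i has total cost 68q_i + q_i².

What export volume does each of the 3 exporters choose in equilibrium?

A representative exporter's profit is π_i = q_i(337 − 2Q) − 68q_i − q_i², with Q = q_i + Σ_{j≠i} q_j.
First-order condition: 269 − 6q_i − 2Σ_{j≠i} q_j = 0.
In a symmetric equilibrium every exporter chooses the same q, so Σ_{j≠i} q_j = 2q. The condition becomes 269 − 10q = 0, giving q = 269/10 = 26.9.

26.9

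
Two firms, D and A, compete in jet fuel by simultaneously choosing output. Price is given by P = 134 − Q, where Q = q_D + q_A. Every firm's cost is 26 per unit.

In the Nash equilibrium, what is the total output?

72

Firm D's profit: π = q_D(134 − (q_D + q_A)) − 26q_D.
∂π/∂q_D = 108 − 2q_D − q_A = 0, so q_D = 54 − 0.5q_A.
The game is symmetric, so in equilibrium q_A = q_D: the reaction function gives 1.5q_D = 54, hence q_D = 36.
Total output: 36 + 36 = 72.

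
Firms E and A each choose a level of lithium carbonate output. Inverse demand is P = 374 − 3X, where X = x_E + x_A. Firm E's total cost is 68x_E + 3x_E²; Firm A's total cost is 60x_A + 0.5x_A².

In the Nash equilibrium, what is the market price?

212

Firm E's profit: π = x_E(374 − 3(x_E + x_A)) − 68x_E − 3x_E².
∂π/∂x_E = 306 − 12x_E − 3x_A = 0, so x_E = 25.5 − 0.25x_A.
For A: ∂π/∂x_A = 314 − 7x_A − 3x_E = 0 ⇒ x_A = 314/7 − (3/7)x_E.
Plugging x_A into E's best response: x_E = 25.5 − 0.25(314/7 − (3/7)x_E) ⇒ (25/28)x_E = 100/7, so x_E = 16.
Then x_A = 314/7 − (3/7)·16 = 38.
Equilibrium price: P = 374 − 3·54 = 212.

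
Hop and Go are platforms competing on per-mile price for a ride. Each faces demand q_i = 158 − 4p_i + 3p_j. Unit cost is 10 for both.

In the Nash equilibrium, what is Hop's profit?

Hop's profit: π = (p_{Hop} − 10)(158 − 4p_{Hop} + 3p_{Go}).
∂π/∂p_{Hop} = 198 − 8p_{Hop} + 3p_{Go} = 0 ⇒ p_{Hop} = 24.75 + 0.375p_{Go}.
Setting p_{Hop} = p_{Go} in the reaction function: p_{Hop} = 24.75 + 0.375p_{Hop}, so p_{Hop} = 24.75 / 0.625 = 39.6.
q_{Hop} = 158 − 4·39.6 + 3·39.6 = 118.4.
Profit = (39.6 − 10)·118.4 = 3504.64.

3504.64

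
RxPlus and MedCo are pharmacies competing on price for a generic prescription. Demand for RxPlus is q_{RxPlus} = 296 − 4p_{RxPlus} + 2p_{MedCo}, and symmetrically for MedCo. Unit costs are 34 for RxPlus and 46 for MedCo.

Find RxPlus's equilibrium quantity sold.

158.4

RxPlus's profit: π = (p_{RxPlus} − 34)(296 − 4p_{RxPlus} + 2p_{MedCo}).
∂π/∂p_{RxPlus} = 432 − 8p_{RxPlus} + 2p_{MedCo} = 0 ⇒ p_{RxPlus} = 54 + 0.25p_{MedCo}.
Similarly p_{MedCo} = 60 + 0.25p_{RxPlus}.
Plugging p_{MedCo} into RxPlus's best response: p_{RxPlus} = 54 + 0.25(60 + 0.25p_{RxPlus}) ⇒ 0.9375p_{RxPlus} = 69, so p_{RxPlus} = 73.6.
Then p_{MedCo} = 60 + 0.25·73.6 = 78.4.
q_{RxPlus} = 296 − 4·73.6 + 2·78.4 = 158.4.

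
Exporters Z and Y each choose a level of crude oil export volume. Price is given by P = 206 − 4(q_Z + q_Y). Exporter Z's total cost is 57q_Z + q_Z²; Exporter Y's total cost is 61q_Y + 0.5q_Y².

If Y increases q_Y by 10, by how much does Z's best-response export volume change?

-4

Exporter Z's profit: π = q_Z(206 − 4(q_Z + q_Y)) − 57q_Z − q_Z².
∂π/∂q_Z = 149 − 10q_Z − 4q_Y = 0, so q_Z = 14.9 − 0.4q_Y.
The reaction-function slope is −0.4, so a 10-unit rise in q_Y moves q_Z by −0.4 × 10 = −4. Z's best response falls — the actions are strategic substitutes.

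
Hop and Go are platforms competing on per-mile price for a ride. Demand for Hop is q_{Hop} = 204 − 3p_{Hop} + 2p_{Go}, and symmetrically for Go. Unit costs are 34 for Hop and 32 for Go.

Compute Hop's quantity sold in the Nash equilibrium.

Hop's profit: π = (p_{Hop} − 34)(204 − 3p_{Hop} + 2p_{Go}).
∂π/∂p_{Hop} = 306 − 6p_{Hop} + 2p_{Go} = 0 ⇒ p_{Hop} = 51 + (1/3)p_{Go}.
Similarly p_{Go} = 50 + (1/3)p_{Hop}.
Solving the two reaction functions simultaneously: (1 − (1/3)(1/3))p_{Hop} = 51 + (1/3)·50, so (8/9)p_{Hop} = 203/3 and p_{Hop} = 76.125.
Then p_{Go} = 50 + (1/3)·76.125 = 75.375.
q_{Hop} = 204 − 3·76.125 + 2·75.375 = 126.375.

126.375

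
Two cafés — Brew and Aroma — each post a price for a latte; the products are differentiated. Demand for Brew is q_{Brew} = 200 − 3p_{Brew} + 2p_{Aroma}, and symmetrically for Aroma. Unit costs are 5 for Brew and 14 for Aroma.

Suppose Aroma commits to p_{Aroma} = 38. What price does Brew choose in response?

48.5

Brew's profit: π = (p_{Brew} − 5)(200 − 3p_{Brew} + 2p_{Aroma}).
∂π/∂p_{Brew} = 215 − 6p_{Brew} + 2p_{Aroma} = 0 ⇒ p_{Brew} = 215/6 + (1/3)p_{Aroma}.
At p_{Aroma} = 38: p_{Brew} = 215/6 + (1/3)·38 = 48.5.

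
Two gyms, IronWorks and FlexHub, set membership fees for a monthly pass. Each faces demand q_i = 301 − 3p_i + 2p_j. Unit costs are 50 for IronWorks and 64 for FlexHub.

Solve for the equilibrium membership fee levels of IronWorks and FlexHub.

IronWorks's profit: π = (p_{IronWorks} − 50)(301 − 3p_{IronWorks} + 2p_{FlexHub}).
∂π/∂p_{IronWorks} = 451 − 6p_{IronWorks} + 2p_{FlexHub} = 0 ⇒ p_{IronWorks} = 451/6 + (1/3)p_{FlexHub}.
Similarly p_{FlexHub} = 493/6 + (1/3)p_{IronWorks}.
Solving the two reaction functions simultaneously: (1 − (1/3)(1/3))p_{IronWorks} = 451/6 + (1/3)·(493/6), so (8/9)p_{IronWorks} = 923/9 and p_{IronWorks} = 115.375.
Then p_{FlexHub} = 493/6 + (1/3)·115.375 = 120.625.

115.375, 120.625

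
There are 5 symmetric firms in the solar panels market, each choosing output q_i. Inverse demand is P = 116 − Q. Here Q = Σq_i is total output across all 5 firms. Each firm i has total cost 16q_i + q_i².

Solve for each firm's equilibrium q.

A representative firm's profit is π_i = q_i(116 − Q) − 16q_i − q_i², with Q = q_i + Σ_{j≠i} q_j.
First-order condition: 100 − 4q_i − Σ_{j≠i} q_j = 0.
With identical firms, set every q_j = q: then 100 − 4q − 4q = 0, i.e. q = 100/8 = 12.5.

12.5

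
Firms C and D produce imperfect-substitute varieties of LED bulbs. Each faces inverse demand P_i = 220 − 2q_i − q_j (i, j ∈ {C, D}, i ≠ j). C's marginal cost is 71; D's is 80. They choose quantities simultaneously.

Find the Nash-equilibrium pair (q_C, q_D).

Firm C's profit: π = q_C(220 − 2q_C − q_D) − 71q_C.
∂π/∂q_C = 149 − 4q_C − q_D = 0 ⇒ q_C = 37.25 − 0.25q_D.
Similarly q_D = 35 − 0.25q_C.
Solving the two reaction functions simultaneously: (1 − (−0.25)(−0.25))q_C = 37.25 − 0.25·35, so 0.9375q_C = 28.5 and q_C = 30.4.
Then q_D = 35 − 0.25·30.4 = 27.4.

30.4, 27.4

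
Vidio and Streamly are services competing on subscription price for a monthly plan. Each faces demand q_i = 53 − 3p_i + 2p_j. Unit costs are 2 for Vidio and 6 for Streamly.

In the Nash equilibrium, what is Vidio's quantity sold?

Vidio's profit: π = (p_{Vidio} − 2)(53 − 3p_{Vidio} + 2p_{Streamly}).
∂π/∂p_{Vidio} = 59 − 6p_{Vidio} + 2p_{Streamly} = 0 ⇒ p_{Vidio} = 59/6 + (1/3)p_{Streamly}.
Similarly p_{Streamly} = 71/6 + (1/3)p_{Vidio}.
Solving the two reaction functions simultaneously: (1 − (1/3)(1/3))p_{Vidio} = 59/6 + (1/3)·(71/6), so (8/9)p_{Vidio} = 124/9 and p_{Vidio} = 15.5.
Then p_{Streamly} = 71/6 + (1/3)·15.5 = 17.
q_{Vidio} = 53 − 3·15.5 + 2·17 = 40.5.

40.5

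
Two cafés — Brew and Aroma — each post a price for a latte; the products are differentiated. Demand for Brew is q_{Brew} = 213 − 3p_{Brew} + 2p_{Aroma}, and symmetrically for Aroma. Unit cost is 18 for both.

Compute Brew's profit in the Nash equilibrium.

Brew's profit: π = (p_{Brew} − 18)(213 − 3p_{Brew} + 2p_{Aroma}).
∂π/∂p_{Brew} = 267 − 6p_{Brew} + 2p_{Aroma} = 0 ⇒ p_{Brew} = 44.5 + (1/3)p_{Aroma}.
The game is symmetric, so in equilibrium p_{Aroma} = p_{Brew}: the reaction function gives (2/3)p_{Brew} = 44.5, hence p_{Brew} = 66.75.
q_{Brew} = 213 − 3·66.75 + 2·66.75 = 146.25.
Profit = (66.75 − 18)·146.25 = 7129.6875.

7129.6875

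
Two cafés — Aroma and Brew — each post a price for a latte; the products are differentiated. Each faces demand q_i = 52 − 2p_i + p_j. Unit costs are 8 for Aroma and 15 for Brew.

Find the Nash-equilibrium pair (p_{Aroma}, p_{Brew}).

23.6, 26.4

Aroma's profit: π = (p_{Aroma} − 8)(52 − 2p_{Aroma} + p_{Brew}).
∂π/∂p_{Aroma} = 68 − 4p_{Aroma} + p_{Brew} = 0 ⇒ p_{Aroma} = 17 + 0.25p_{Brew}.
Similarly p_{Brew} = 20.5 + 0.25p_{Aroma}.
Plugging p_{Brew} into Aroma's best response: p_{Aroma} = 17 + 0.25(20.5 + 0.25p_{Aroma}) ⇒ 0.9375p_{Aroma} = 22.125, so p_{Aroma} = 23.6.
Then p_{Brew} = 20.5 + 0.25·23.6 = 26.4.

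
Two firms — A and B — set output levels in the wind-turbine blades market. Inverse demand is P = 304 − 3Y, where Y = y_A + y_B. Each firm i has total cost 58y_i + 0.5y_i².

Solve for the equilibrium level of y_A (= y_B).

24.6

Firm A's profit: π = y_A(304 − 3(y_A + y_B)) − 58y_A − 0.5y_A².
∂π/∂y_A = 246 − 7y_A − 3y_B = 0, so y_A = 246/7 − (3/7)y_B.
By symmetry y_B = y_A; substituting into the reaction function, (10/7)y_A = 246/7 and y_A = 24.6.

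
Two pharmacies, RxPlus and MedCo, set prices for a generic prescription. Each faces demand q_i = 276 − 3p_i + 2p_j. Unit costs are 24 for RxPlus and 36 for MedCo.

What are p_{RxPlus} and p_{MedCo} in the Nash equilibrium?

89.25, 93.75

RxPlus's profit: π = (p_{RxPlus} − 24)(276 − 3p_{RxPlus} + 2p_{MedCo}).
∂π/∂p_{RxPlus} = 348 − 6p_{RxPlus} + 2p_{MedCo} = 0 ⇒ p_{RxPlus} = 58 + (1/3)p_{MedCo}.
Similarly p_{MedCo} = 64 + (1/3)p_{RxPlus}.
Plugging p_{MedCo} into RxPlus's best response: p_{RxPlus} = 58 + (1/3)(64 + (1/3)p_{RxPlus}) ⇒ (8/9)p_{RxPlus} = 238/3, so p_{RxPlus} = 89.25.
Then p_{MedCo} = 64 + (1/3)·89.25 = 93.75.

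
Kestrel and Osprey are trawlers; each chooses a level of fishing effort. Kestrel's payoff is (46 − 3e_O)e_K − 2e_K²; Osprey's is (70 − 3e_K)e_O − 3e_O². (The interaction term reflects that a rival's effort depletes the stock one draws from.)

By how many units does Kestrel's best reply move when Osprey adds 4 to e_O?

Expanding Kestrel's payoff: 46e_K − 3e_Oe_K − 2e_K².
∂π/∂e_K = 46 − 3e_O − 4e_K = 0, so e_K = 11.5 − 0.75e_O.
The reaction-function slope is −0.75, so a 4-unit rise in e_O moves e_K by −0.75 × 4 = −3. Kestrel's best response falls — the actions are strategic substitutes.

-3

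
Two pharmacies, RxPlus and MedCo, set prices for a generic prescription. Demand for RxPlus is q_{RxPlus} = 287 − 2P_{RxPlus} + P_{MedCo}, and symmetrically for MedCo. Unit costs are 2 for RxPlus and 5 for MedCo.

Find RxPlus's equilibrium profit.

RxPlus's profit: π = (P_{RxPlus} − 2)(287 − 2P_{RxPlus} + P_{MedCo}).
∂π/∂P_{RxPlus} = 291 − 4P_{RxPlus} + P_{MedCo} = 0 ⇒ P_{RxPlus} = 72.75 + 0.25P_{MedCo}.
Similarly P_{MedCo} = 74.25 + 0.25P_{RxPlus}.
Solving the two reaction functions simultaneously: (1 − (0.25)(0.25))P_{RxPlus} = 72.75 + 0.25·74.25, so 0.9375P_{RxPlus} = 91.3125 and P_{RxPlus} = 97.4.
Then P_{MedCo} = 74.25 + 0.25·97.4 = 98.6.
q_{RxPlus} = 287 − 2·97.4 + 98.6 = 190.8.
Profit = (97.4 − 2)·190.8 = 18202.32.

18202.32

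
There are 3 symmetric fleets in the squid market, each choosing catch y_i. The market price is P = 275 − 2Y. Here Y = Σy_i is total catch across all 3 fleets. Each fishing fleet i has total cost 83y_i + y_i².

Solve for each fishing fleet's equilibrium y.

A representative fishing fleet's profit is π_i = y_i(275 − 2Y) − 83y_i − y_i², with Y = y_i + Σ_{j≠i} y_j.
First-order condition: 192 − 6y_i − 2Σ_{j≠i} y_j = 0.
With identical fishing fleets, set every y_j = y: then 192 − 6y − 4y = 0, i.e. y = 192/10 = 19.2.

19.2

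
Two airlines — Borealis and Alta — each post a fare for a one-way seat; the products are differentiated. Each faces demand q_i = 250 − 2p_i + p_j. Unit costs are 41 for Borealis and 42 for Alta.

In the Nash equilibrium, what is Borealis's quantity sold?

139.6

Borealis's profit: π = (p_{Borealis} − 41)(250 − 2p_{Borealis} + p_{Alta}).
∂π/∂p_{Borealis} = 332 − 4p_{Borealis} + p_{Alta} = 0 ⇒ p_{Borealis} = 83 + 0.25p_{Alta}.
Similarly p_{Alta} = 83.5 + 0.25p_{Borealis}.
Plugging p_{Alta} into Borealis's best response: p_{Borealis} = 83 + 0.25(83.5 + 0.25p_{Borealis}) ⇒ 0.9375p_{Borealis} = 103.875, so p_{Borealis} = 110.8.
Then p_{Alta} = 83.5 + 0.25·110.8 = 111.2.
q_{Borealis} = 250 − 2·110.8 + 111.2 = 139.6.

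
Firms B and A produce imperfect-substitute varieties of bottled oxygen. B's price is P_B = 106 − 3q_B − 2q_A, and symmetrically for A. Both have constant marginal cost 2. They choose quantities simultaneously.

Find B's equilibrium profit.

Firm B's profit: π = q_B(106 − 3q_B − 2q_A) − 2q_B.
∂π/∂q_B = 104 − 6q_B − 2q_A = 0 ⇒ q_B = 52/3 − (1/3)q_A.
By symmetry q_A = q_B; substituting into the reaction function, (4/3)q_B = 52/3 and q_B = 13.
P_B = 106 − 3·13 − 2·13 = 41.
Profit = (41 − 2)·13 = 507.

507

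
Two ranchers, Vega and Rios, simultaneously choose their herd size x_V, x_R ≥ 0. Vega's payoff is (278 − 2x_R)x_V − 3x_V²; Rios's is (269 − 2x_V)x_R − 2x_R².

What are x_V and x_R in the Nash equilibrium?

28.7, 52.9

Expanding Vega's payoff: 278x_V − 2x_Rx_V − 3x_V².
∂π/∂x_V = 278 − 2x_R − 6x_V = 0, so x_V = 139/3 − (1/3)x_R.
Likewise for Rios: x_R = 67.25 − 0.5x_V.
Substituting the second reaction function into the first: x_V = 139/3 − (1/3)(67.25 − 0.5x_V), which gives (5/6)x_V = 287/12 ⇒ x_V = 28.7.
Then x_R = 67.25 − 0.5·28.7 = 52.9.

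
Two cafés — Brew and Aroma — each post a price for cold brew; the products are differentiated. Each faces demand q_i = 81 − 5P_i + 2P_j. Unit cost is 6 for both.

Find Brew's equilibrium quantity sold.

Brew's profit: π = (P_{Brew} − 6)(81 − 5P_{Brew} + 2P_{Aroma}).
∂π/∂P_{Brew} = 111 − 10P_{Brew} + 2P_{Aroma} = 0 ⇒ P_{Brew} = 11.1 + 0.2P_{Aroma}.
By symmetry P_{Aroma} = P_{Brew}; substituting into the reaction function, 0.8P_{Brew} = 11.1 and P_{Brew} = 13.875.
q_{Brew} = 81 − 5·13.875 + 2·13.875 = 39.375.

39.375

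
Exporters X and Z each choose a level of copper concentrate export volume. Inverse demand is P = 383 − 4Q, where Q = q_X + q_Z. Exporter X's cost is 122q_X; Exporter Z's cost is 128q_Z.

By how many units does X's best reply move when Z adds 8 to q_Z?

-4

Exporter X's profit: π = q_X(383 − 4(q_X + q_Z)) − 122q_X.
∂π/∂q_X = 261 − 8q_X − 4q_Z = 0, so q_X = 32.625 − 0.5q_Z.
The reaction-function slope is −0.5, so an 8-unit rise in q_Z moves q_X by −0.5 × 8 = −4. X's best response falls — the actions are strategic substitutes.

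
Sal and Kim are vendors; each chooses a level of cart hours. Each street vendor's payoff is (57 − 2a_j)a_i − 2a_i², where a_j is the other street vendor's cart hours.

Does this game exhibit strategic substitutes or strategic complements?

Sal's payoff is (57 − 2a_K)a_S − 2a_S².
∂π/∂a_S = 57 − 2a_K − 4a_S = 0, so a_S = 14.25 − 0.5a_K.
The best-response slope da_S/da_K = −0.5 < 0: the reaction function is downward-sloping, so the choices are strategic substitutes.

strategic substitutes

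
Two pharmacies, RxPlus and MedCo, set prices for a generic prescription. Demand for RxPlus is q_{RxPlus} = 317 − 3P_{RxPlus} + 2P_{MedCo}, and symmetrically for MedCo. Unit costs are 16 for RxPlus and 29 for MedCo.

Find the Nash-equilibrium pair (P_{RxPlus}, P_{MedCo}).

93.6875, 98.5625

RxPlus's profit: π = (P_{RxPlus} − 16)(317 − 3P_{RxPlus} + 2P_{MedCo}).
∂π/∂P_{RxPlus} = 365 − 6P_{RxPlus} + 2P_{MedCo} = 0 ⇒ P_{RxPlus} = 365/6 + (1/3)P_{MedCo}.
Similarly P_{MedCo} = 202/3 + (1/3)P_{RxPlus}.
Plugging P_{MedCo} into RxPlus's best response: P_{RxPlus} = 365/6 + (1/3)(202/3 + (1/3)P_{RxPlus}) ⇒ (8/9)P_{RxPlus} = 1499/18, so P_{RxPlus} = 93.6875.
Then P_{MedCo} = 202/3 + (1/3)·93.6875 = 98.5625.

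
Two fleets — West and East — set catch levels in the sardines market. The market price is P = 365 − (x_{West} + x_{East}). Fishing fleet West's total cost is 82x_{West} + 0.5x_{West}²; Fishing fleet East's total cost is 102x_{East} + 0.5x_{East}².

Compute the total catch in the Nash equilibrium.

136.5

Fishing fleet West's profit: π = x_{West}(365 − (x_{West} + x_{East})) − 82x_{West} − 0.5x_{West}².
∂π/∂x_{West} = 283 − 3x_{West} − x_{East} = 0, so x_{West} = 283/3 − (1/3)x_{East}.
By the same steps for East: x_{East} = 263/3 − (1/3)x_{West}.
Substituting the second reaction function into the first: x_{West} = 283/3 − (1/3)(263/3 − (1/3)x_{West}), which gives (8/9)x_{West} = 586/9 ⇒ x_{West} = 73.25.
Then x_{East} = 263/3 − (1/3)·73.25 = 63.25.
Total catch: 73.25 + 63.25 = 136.5.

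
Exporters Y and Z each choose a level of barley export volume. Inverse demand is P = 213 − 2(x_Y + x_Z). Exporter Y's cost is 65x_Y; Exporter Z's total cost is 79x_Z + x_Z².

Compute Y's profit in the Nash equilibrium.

Exporter Y's profit: π = x_Y(213 − 2(x_Y + x_Z)) − 65x_Y.
∂π/∂x_Y = 148 − 4x_Y − 2x_Z = 0, so x_Y = 37 − 0.5x_Z.
For Z: ∂π/∂x_Z = 134 − 6x_Z − 2x_Y = 0 ⇒ x_Z = 67/3 − (1/3)x_Y.
Substituting the second reaction function into the first: x_Y = 37 − 0.5(67/3 − (1/3)x_Y), which gives (5/6)x_Y = 155/6 ⇒ x_Y = 31.
Then x_Z = 67/3 − (1/3)·31 = 12.
Price P = 213 − 2·43 = 127.
Y's profit: (127 − 65)·31 = 1922.

1922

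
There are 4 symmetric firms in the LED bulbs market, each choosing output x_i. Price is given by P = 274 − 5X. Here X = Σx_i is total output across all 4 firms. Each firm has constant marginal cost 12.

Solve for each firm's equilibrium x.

10.48

A representative firm's profit is π_i = x_i(274 − 5X) − 12x_i, with X = x_i + Σ_{j≠i} x_j.
First-order condition: 262 − 10x_i − 5Σ_{j≠i} x_j = 0.
Imposing symmetry (x_j = x for all j) turns Σ_{j≠i} x_j into 3x, so 262 = 25x and x = 10.48.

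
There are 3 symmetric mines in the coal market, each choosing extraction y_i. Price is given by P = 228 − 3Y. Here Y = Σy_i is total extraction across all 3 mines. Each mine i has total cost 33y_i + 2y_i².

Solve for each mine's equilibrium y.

A representative mine's profit is π_i = y_i(228 − 3Y) − 33y_i − 2y_i², with Y = y_i + Σ_{j≠i} y_j.
First-order condition: 195 − 10y_i − 3Σ_{j≠i} y_j = 0.
In a symmetric equilibrium every mine chooses the same y, so Σ_{j≠i} y_j = 2y. The condition becomes 195 − 16y = 0, giving y = 195/16 = 12.1875.

12.1875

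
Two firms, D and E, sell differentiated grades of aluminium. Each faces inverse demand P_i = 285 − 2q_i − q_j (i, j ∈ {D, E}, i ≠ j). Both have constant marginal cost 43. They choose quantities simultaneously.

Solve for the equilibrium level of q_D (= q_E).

Firm D's profit: π = q_D(285 − 2q_D − q_E) − 43q_D.
∂π/∂q_D = 242 − 4q_D − q_E = 0 ⇒ q_D = 60.5 − 0.25q_E.
By symmetry q_E = q_D; substituting into the reaction function, 1.25q_D = 60.5 and q_D = 48.4.

48.4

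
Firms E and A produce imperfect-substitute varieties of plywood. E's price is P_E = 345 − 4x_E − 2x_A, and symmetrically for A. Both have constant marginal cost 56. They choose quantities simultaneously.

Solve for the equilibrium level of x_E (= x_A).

28.9

Firm E's profit: π = x_E(345 − 4x_E − 2x_A) − 56x_E.
∂π/∂x_E = 289 − 8x_E − 2x_A = 0 ⇒ x_E = 36.125 − 0.25x_A.
Setting x_E = x_A in the reaction function: x_E = 36.125 − 0.25x_E, so x_E = 36.125 / 1.25 = 28.9.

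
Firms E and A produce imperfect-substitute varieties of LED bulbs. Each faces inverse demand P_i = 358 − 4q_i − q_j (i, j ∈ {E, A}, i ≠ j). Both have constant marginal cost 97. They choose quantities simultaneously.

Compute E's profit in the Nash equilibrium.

Firm E's profit: π = q_E(358 − 4q_E − q_A) − 97q_E.
∂π/∂q_E = 261 − 8q_E − q_A = 0 ⇒ q_E = 32.625 − 0.125q_A.
The game is symmetric, so in equilibrium q_A = q_E: the reaction function gives 1.125q_E = 32.625, hence q_E = 29.
P_E = 358 − 4·29 − 29 = 213.
Profit = (213 − 97)·29 = 3364.

3364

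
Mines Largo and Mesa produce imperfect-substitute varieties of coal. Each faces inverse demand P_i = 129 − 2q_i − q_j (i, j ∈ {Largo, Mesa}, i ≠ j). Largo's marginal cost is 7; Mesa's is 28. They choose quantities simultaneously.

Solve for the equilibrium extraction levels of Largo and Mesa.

Mine Largo's profit: π = q_{Largo}(129 − 2q_{Largo} − q_{Mesa}) − 7q_{Largo}.
∂π/∂q_{Largo} = 122 − 4q_{Largo} − q_{Mesa} = 0 ⇒ q_{Largo} = 30.5 − 0.25q_{Mesa}.
Similarly q_{Mesa} = 25.25 − 0.25q_{Largo}.
Substituting the second reaction function into the first: q_{Largo} = 30.5 − 0.25(25.25 − 0.25q_{Largo}), which gives 0.9375q_{Largo} = 24.1875 ⇒ q_{Largo} = 25.8.
Then q_{Mesa} = 25.25 − 0.25·25.8 = 18.8.

25.8, 18.8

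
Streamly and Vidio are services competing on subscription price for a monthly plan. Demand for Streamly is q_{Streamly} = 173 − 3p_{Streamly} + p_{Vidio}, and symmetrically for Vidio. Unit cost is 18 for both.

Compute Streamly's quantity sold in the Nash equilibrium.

82.2

Streamly's profit: π = (p_{Streamly} − 18)(173 − 3p_{Streamly} + p_{Vidio}).
∂π/∂p_{Streamly} = 227 − 6p_{Streamly} + p_{Vidio} = 0 ⇒ p_{Streamly} = 227/6 + (1/6)p_{Vidio}.
The game is symmetric, so in equilibrium p_{Vidio} = p_{Streamly}: the reaction function gives (5/6)p_{Streamly} = 227/6, hence p_{Streamly} = 45.4.
q_{Streamly} = 173 − 3·45.4 + 45.4 = 82.2.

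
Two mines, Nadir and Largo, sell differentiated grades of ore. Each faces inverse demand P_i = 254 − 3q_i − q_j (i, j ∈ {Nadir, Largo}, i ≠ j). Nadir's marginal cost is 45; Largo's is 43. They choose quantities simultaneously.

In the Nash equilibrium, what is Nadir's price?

Mine Nadir's profit: π = q_{Nadir}(254 − 3q_{Nadir} − q_{Largo}) − 45q_{Nadir}.
∂π/∂q_{Nadir} = 209 − 6q_{Nadir} − q_{Largo} = 0 ⇒ q_{Nadir} = 209/6 − (1/6)q_{Largo}.
Similarly q_{Largo} = 211/6 − (1/6)q_{Nadir}.
Plugging q_{Largo} into Nadir's best response: q_{Nadir} = 209/6 − (1/6)(211/6 − (1/6)q_{Nadir}) ⇒ (35/36)q_{Nadir} = 1043/36, so q_{Nadir} = 29.8.
Then q_{Largo} = 211/6 − (1/6)·29.8 = 30.2.
P_{Nadir} = 254 − 3·29.8 − 30.2 = 134.4.

134.4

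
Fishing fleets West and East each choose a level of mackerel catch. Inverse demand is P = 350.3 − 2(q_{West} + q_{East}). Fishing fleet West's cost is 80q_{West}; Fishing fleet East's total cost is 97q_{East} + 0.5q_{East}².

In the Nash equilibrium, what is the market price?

Fishing fleet West's profit: π = q_{West}(350.3 − 2(q_{West} + q_{East})) − 80q_{West}.
∂π/∂q_{West} = 270.3 − 4q_{West} − 2q_{East} = 0, so q_{West} = 67.575 − 0.5q_{East}.
For East: ∂π/∂q_{East} = 253.3 − 5q_{East} − 2q_{West} = 0 ⇒ q_{East} = 50.66 − 0.4q_{West}.
Plugging q_{East} into West's best response: q_{West} = 67.575 − 0.5(50.66 − 0.4q_{West}) ⇒ 0.8q_{West} = 42.245, so q_{West} = 8449/160.
Then q_{East} = 50.66 − 0.4·(8449/160) = 29.5375.
Equilibrium price: P = 350.3 − 2·(2635/32) = 185.6125.

185.6125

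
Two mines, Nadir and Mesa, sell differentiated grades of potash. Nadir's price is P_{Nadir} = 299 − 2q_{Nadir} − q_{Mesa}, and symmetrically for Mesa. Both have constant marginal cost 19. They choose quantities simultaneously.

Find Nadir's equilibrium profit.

Mine Nadir's profit: π = q_{Nadir}(299 − 2q_{Nadir} − q_{Mesa}) − 19q_{Nadir}.
∂π/∂q_{Nadir} = 280 − 4q_{Nadir} − q_{Mesa} = 0 ⇒ q_{Nadir} = 70 − 0.25q_{Mesa}.
By symmetry q_{Mesa} = q_{Nadir}; substituting into the reaction function, 1.25q_{Nadir} = 70 and q_{Nadir} = 56.
P_{Nadir} = 299 − 2·56 − 56 = 131.
Profit = (131 − 19)·56 = 6272.

6272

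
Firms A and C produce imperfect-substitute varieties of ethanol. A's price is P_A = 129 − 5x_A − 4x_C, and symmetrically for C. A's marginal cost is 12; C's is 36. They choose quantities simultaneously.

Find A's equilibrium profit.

Firm A's profit: π = x_A(129 − 5x_A − 4x_C) − 12x_A.
∂π/∂x_A = 117 − 10x_A − 4x_C = 0 ⇒ x_A = 11.7 − 0.4x_C.
Similarly x_C = 9.3 − 0.4x_A.
Solving the two reaction functions simultaneously: (1 − (−0.4)(−0.4))x_A = 11.7 − 0.4·9.3, so 0.84x_A = 7.98 and x_A = 9.5.
Then x_C = 9.3 − 0.4·9.5 = 5.5.
P_A = 129 − 5·9.5 − 4·5.5 = 59.5.
Profit = (59.5 − 12)·9.5 = 451.25.

451.25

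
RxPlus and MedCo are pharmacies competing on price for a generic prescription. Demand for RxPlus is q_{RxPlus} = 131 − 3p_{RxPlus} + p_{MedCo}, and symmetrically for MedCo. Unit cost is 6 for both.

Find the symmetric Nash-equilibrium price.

29.8

RxPlus's profit: π = (p_{RxPlus} − 6)(131 − 3p_{RxPlus} + p_{MedCo}).
∂π/∂p_{RxPlus} = 149 − 6p_{RxPlus} + p_{MedCo} = 0 ⇒ p_{RxPlus} = 149/6 + (1/6)p_{MedCo}.
By symmetry p_{MedCo} = p_{RxPlus}; substituting into the reaction function, (5/6)p_{RxPlus} = 149/6 and p_{RxPlus} = 29.8.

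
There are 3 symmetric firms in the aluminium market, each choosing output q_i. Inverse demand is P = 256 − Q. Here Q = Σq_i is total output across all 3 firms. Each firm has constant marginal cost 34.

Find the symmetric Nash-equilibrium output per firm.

55.5

A representative firm's profit is π_i = q_i(256 − Q) − 34q_i, with Q = q_i + Σ_{j≠i} q_j.
First-order condition: 222 − 2q_i − Σ_{j≠i} q_j = 0.
In a symmetric equilibrium every firm chooses the same q, so Σ_{j≠i} q_j = 2q. The condition becomes 222 − 4q = 0, giving q = 222/4 = 55.5.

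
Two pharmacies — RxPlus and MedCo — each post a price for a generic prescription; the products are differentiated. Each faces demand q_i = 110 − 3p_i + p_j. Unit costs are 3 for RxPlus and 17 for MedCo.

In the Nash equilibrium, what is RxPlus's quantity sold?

RxPlus's profit: π = (p_{RxPlus} − 3)(110 − 3p_{RxPlus} + p_{MedCo}).
∂π/∂p_{RxPlus} = 119 − 6p_{RxPlus} + p_{MedCo} = 0 ⇒ p_{RxPlus} = 119/6 + (1/6)p_{MedCo}.
Similarly p_{MedCo} = 161/6 + (1/6)p_{RxPlus}.
Substituting the second reaction function into the first: p_{RxPlus} = 119/6 + (1/6)(161/6 + (1/6)p_{RxPlus}), which gives (35/36)p_{RxPlus} = 875/36 ⇒ p_{RxPlus} = 25.
Then p_{MedCo} = 161/6 + (1/6)·25 = 31.
q_{RxPlus} = 110 − 3·25 + 31 = 66.

66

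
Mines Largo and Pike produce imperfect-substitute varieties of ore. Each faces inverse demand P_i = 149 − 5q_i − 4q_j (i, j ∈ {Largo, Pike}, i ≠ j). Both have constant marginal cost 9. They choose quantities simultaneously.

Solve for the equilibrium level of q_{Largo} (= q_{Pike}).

Mine Largo's profit: π = q_{Largo}(149 − 5q_{Largo} − 4q_{Pike}) − 9q_{Largo}.
∂π/∂q_{Largo} = 140 − 10q_{Largo} − 4q_{Pike} = 0 ⇒ q_{Largo} = 14 − 0.4q_{Pike}.
Setting q_{Largo} = q_{Pike} in the reaction function: q_{Largo} = 14 − 0.4q_{Largo}, so q_{Largo} = 14 / 1.4 = 10.

10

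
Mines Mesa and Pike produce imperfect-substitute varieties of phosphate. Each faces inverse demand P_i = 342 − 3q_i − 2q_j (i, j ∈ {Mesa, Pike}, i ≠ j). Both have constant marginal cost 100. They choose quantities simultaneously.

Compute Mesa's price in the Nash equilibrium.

Mine Mesa's profit: π = q_{Mesa}(342 − 3q_{Mesa} − 2q_{Pike}) − 100q_{Mesa}.
∂π/∂q_{Mesa} = 242 − 6q_{Mesa} − 2q_{Pike} = 0 ⇒ q_{Mesa} = 121/3 − (1/3)q_{Pike}.
By symmetry q_{Pike} = q_{Mesa}; substituting into the reaction function, (4/3)q_{Mesa} = 121/3 and q_{Mesa} = 30.25.
P_{Mesa} = 342 − 3·30.25 − 2·30.25 = 190.75.

190.75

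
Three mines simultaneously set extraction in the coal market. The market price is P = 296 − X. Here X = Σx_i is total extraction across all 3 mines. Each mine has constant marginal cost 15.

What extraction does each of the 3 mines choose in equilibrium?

A representative mine's profit is π_i = x_i(296 − X) − 15x_i, with X = x_i + Σ_{j≠i} x_j.
First-order condition: 281 − 2x_i − Σ_{j≠i} x_j = 0.
With identical mines, set every x_j = x: then 281 − 2x − 2x = 0, i.e. x = 281/4 = 70.25.

70.25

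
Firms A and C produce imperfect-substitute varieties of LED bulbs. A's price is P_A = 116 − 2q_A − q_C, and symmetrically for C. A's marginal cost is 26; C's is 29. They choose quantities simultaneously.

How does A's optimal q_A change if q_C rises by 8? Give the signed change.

-2

Firm A's profit: π = q_A(116 − 2q_A − q_C) − 26q_A.
∂π/∂q_A = 90 − 4q_A − q_C = 0 ⇒ q_A = 22.5 − 0.25q_C.
The reaction-function slope is −0.25, so an 8-unit rise in q_C moves q_A by −0.25 × 8 = −2. A's best response falls — the actions are strategic substitutes.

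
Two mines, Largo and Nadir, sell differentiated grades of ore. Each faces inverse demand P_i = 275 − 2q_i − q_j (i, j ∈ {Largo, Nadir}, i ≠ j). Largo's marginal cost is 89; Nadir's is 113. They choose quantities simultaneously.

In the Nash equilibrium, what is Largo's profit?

3010.88

Mine Largo's profit: π = q_{Largo}(275 − 2q_{Largo} − q_{Nadir}) − 89q_{Largo}.
∂π/∂q_{Largo} = 186 − 4q_{Largo} − q_{Nadir} = 0 ⇒ q_{Largo} = 46.5 − 0.25q_{Nadir}.
Similarly q_{Nadir} = 40.5 − 0.25q_{Largo}.
Plugging q_{Nadir} into Largo's best response: q_{Largo} = 46.5 − 0.25(40.5 − 0.25q_{Largo}) ⇒ 0.9375q_{Largo} = 36.375, so q_{Largo} = 38.8.
Then q_{Nadir} = 40.5 − 0.25·38.8 = 30.8.
P_{Largo} = 275 − 2·38.8 − 30.8 = 166.6.
Profit = (166.6 − 89)·38.8 = 3010.88.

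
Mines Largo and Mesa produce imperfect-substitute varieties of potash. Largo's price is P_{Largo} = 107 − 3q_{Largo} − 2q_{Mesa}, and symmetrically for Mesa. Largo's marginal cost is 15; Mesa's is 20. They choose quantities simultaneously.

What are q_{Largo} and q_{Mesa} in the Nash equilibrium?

Mine Largo's profit: π = q_{Largo}(107 − 3q_{Largo} − 2q_{Mesa}) − 15q_{Largo}.
∂π/∂q_{Largo} = 92 − 6q_{Largo} − 2q_{Mesa} = 0 ⇒ q_{Largo} = 46/3 − (1/3)q_{Mesa}.
Similarly q_{Mesa} = 14.5 − (1/3)q_{Largo}.
Plugging q_{Mesa} into Largo's best response: q_{Largo} = 46/3 − (1/3)(14.5 − (1/3)q_{Largo}) ⇒ (8/9)q_{Largo} = 10.5, so q_{Largo} = 11.8125.
Then q_{Mesa} = 14.5 − (1/3)·11.8125 = 10.5625.

11.8125, 10.5625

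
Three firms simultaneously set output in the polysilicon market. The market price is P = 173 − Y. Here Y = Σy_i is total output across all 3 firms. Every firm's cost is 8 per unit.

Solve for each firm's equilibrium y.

A representative firm's profit is π_i = y_i(173 − Y) − 8y_i, with Y = y_i + Σ_{j≠i} y_j.
First-order condition: 165 − 2y_i − Σ_{j≠i} y_j = 0.
With identical firms, set every y_j = y: then 165 − 2y − 2y = 0, i.e. y = 165/4 = 41.25.

41.25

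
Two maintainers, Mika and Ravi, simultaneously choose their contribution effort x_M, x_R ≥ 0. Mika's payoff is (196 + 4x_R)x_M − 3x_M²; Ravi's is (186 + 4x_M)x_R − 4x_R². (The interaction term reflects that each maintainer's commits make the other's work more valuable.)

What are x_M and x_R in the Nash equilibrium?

Expanding Mika's payoff: 196x_M + 4x_Rx_M − 3x_M².
∂π/∂x_M = 196 + 4x_R − 6x_M = 0, so x_M = 98/3 + (2/3)x_R.
Likewise for Ravi: x_R = 23.25 + 0.5x_M.
Substituting the second reaction function into the first: x_M = 98/3 + (2/3)(23.25 + 0.5x_M), which gives (2/3)x_M = 289/6 ⇒ x_M = 72.25.
Then x_R = 23.25 + 0.5·72.25 = 59.375.

72.25, 59.375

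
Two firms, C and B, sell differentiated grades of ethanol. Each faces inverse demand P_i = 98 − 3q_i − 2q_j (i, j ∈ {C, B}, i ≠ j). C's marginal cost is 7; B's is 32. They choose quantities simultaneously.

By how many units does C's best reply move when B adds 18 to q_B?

-6

Firm C's profit: π = q_C(98 − 3q_C − 2q_B) − 7q_C.
∂π/∂q_C = 91 − 6q_C − 2q_B = 0 ⇒ q_C = 91/6 − (1/3)q_B.
The reaction-function slope is −1/3, so an 18-unit rise in q_B moves q_C by −1/3 × 18 = −6. C's best response falls — the actions are strategic substitutes.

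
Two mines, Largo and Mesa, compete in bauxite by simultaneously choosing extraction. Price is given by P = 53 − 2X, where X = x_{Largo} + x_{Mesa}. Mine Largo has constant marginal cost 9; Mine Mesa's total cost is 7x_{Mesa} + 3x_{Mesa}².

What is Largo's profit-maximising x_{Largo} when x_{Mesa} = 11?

Mine Largo's profit: π = x_{Largo}(53 − 2(x_{Largo} + x_{Mesa})) − 9x_{Largo}.
∂π/∂x_{Largo} = 44 − 4x_{Largo} − 2x_{Mesa} = 0, so x_{Largo} = 11 − 0.5x_{Mesa}.
At x_{Mesa} = 11: x_{Largo} = 11 − 0.5·11 = 5.5.

5.5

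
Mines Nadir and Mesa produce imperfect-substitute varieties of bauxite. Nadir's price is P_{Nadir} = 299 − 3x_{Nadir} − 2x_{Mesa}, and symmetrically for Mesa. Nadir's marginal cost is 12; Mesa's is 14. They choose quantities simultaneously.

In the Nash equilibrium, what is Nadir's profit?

Mine Nadir's profit: π = x_{Nadir}(299 − 3x_{Nadir} − 2x_{Mesa}) − 12x_{Nadir}.
∂π/∂x_{Nadir} = 287 − 6x_{Nadir} − 2x_{Mesa} = 0 ⇒ x_{Nadir} = 287/6 − (1/3)x_{Mesa}.
Similarly x_{Mesa} = 47.5 − (1/3)x_{Nadir}.
Solving the two reaction functions simultaneously: (1 − (−1/3)(−1/3))x_{Nadir} = 287/6 − (1/3)·47.5, so (8/9)x_{Nadir} = 32 and x_{Nadir} = 36.
Then x_{Mesa} = 47.5 − (1/3)·36 = 35.5.
P_{Nadir} = 299 − 3·36 − 2·35.5 = 120.
Profit = (120 − 12)·36 = 3888.

3888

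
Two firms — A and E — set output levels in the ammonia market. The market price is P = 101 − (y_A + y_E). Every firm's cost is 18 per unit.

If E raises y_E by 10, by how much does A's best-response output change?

Firm A's profit: π = y_A(101 − (y_A + y_E)) − 18y_A.
∂π/∂y_A = 83 − 2y_A − y_E = 0, so y_A = 41.5 − 0.5y_E.
The reaction-function slope is −0.5, so a 10-unit rise in y_E moves y_A by −0.5 × 10 = −5. A's best response falls — the actions are strategic substitutes.

-5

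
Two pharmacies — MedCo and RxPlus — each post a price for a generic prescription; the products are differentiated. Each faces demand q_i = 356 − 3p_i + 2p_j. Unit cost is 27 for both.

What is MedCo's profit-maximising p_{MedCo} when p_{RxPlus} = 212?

143.5

MedCo's profit: π = (p_{MedCo} − 27)(356 − 3p_{MedCo} + 2p_{RxPlus}).
∂π/∂p_{MedCo} = 437 − 6p_{MedCo} + 2p_{RxPlus} = 0 ⇒ p_{MedCo} = 437/6 + (1/3)p_{RxPlus}.
At p_{RxPlus} = 212: p_{MedCo} = 437/6 + (1/3)·212 = 143.5.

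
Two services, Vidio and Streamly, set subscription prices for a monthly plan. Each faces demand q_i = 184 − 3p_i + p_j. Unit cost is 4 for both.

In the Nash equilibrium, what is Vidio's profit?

3717.12

Vidio's profit: π = (p_{Vidio} − 4)(184 − 3p_{Vidio} + p_{Streamly}).
∂π/∂p_{Vidio} = 196 − 6p_{Vidio} + p_{Streamly} = 0 ⇒ p_{Vidio} = 98/3 + (1/6)p_{Streamly}.
By symmetry p_{Streamly} = p_{Vidio}; substituting into the reaction function, (5/6)p_{Vidio} = 98/3 and p_{Vidio} = 39.2.
q_{Vidio} = 184 − 3·39.2 + 39.2 = 105.6.
Profit = (39.2 − 4)·105.6 = 3717.12.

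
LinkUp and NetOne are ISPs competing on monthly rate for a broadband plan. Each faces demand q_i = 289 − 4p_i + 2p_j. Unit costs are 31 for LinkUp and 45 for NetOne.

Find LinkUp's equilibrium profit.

6304.36

LinkUp's profit: π = (p_{LinkUp} − 31)(289 − 4p_{LinkUp} + 2p_{NetOne}).
∂π/∂p_{LinkUp} = 413 − 8p_{LinkUp} + 2p_{NetOne} = 0 ⇒ p_{LinkUp} = 51.625 + 0.25p_{NetOne}.
Similarly p_{NetOne} = 58.625 + 0.25p_{LinkUp}.
Solving the two reaction functions simultaneously: (1 − (0.25)(0.25))p_{LinkUp} = 51.625 + 0.25·58.625, so 0.9375p_{LinkUp} = 2121/32 and p_{LinkUp} = 70.7.
Then p_{NetOne} = 58.625 + 0.25·70.7 = 76.3.
q_{LinkUp} = 289 − 4·70.7 + 2·76.3 = 158.8.
Profit = (70.7 − 31)·158.8 = 6304.36.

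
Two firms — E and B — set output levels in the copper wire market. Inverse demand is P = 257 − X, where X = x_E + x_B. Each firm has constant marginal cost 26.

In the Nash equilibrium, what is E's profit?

Firm E's profit: π = x_E(257 − (x_E + x_B)) − 26x_E.
∂π/∂x_E = 231 − 2x_E − x_B = 0, so x_E = 115.5 − 0.5x_B.
By symmetry x_B = x_E; substituting into the reaction function, 1.5x_E = 115.5 and x_E = 77.
Price P = 257 − 154 = 103.
E's profit: (103 − 26)·77 = 5929.

5929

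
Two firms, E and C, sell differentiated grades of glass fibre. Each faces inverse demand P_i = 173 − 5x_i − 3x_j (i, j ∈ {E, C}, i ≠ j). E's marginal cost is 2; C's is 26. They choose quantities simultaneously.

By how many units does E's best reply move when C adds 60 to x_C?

Firm E's profit: π = x_E(173 − 5x_E − 3x_C) − 2x_E.
∂π/∂x_E = 171 − 10x_E − 3x_C = 0 ⇒ x_E = 17.1 − 0.3x_C.
The reaction-function slope is −0.3, so a 60-unit rise in x_C moves x_E by −0.3 × 60 = −18. E's best response falls — the actions are strategic substitutes.

-18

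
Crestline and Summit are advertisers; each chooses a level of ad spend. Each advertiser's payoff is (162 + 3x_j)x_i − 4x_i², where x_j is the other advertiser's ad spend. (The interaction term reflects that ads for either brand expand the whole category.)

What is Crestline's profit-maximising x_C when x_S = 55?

40.875

Crestline's payoff is (162 + 3x_S)x_C − 4x_C².
∂π/∂x_C = 162 + 3x_S − 8x_C = 0, so x_C = 20.25 + 0.375x_S.
At x_S = 55: x_C = 20.25 + 0.375·55 = 40.875.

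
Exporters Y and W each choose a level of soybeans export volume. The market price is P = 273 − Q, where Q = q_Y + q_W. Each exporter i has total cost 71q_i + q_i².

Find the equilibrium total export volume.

Exporter Y's profit: π = q_Y(273 − (q_Y + q_W)) − 71q_Y − q_Y².
∂π/∂q_Y = 202 − 4q_Y − q_W = 0, so q_Y = 50.5 − 0.25q_W.
By symmetry q_W = q_Y; substituting into the reaction function, 1.25q_Y = 50.5 and q_Y = 40.4.
Total export volume: 40.4 + 40.4 = 80.8.

80.8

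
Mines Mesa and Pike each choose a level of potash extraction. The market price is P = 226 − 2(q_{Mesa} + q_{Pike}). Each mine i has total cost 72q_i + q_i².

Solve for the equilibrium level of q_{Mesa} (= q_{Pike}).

19.25

Mine Mesa's profit: π = q_{Mesa}(226 − 2(q_{Mesa} + q_{Pike})) − 72q_{Mesa} − q_{Mesa}².
∂π/∂q_{Mesa} = 154 − 6q_{Mesa} − 2q_{Pike} = 0, so q_{Mesa} = 77/3 − (1/3)q_{Pike}.
The game is symmetric, so in equilibrium q_{Pike} = q_{Mesa}: the reaction function gives (4/3)q_{Mesa} = 77/3, hence q_{Mesa} = 19.25.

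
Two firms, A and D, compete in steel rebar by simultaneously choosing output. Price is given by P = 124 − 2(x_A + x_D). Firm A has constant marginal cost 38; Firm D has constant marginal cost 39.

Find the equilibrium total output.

Firm A's profit: π = x_A(124 − 2(x_A + x_D)) − 38x_A.
∂π/∂x_A = 86 − 4x_A − 2x_D = 0, so x_A = 21.5 − 0.5x_D.
By the same steps for D: x_D = 21.25 − 0.5x_A.
Solving the two reaction functions simultaneously: (1 − (−0.5)(−0.5))x_A = 21.5 − 0.5·21.25, so 0.75x_A = 10.875 and x_A = 14.5.
Then x_D = 21.25 − 0.5·14.5 = 14.
Total output: 14.5 + 14 = 28.5.

28.5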